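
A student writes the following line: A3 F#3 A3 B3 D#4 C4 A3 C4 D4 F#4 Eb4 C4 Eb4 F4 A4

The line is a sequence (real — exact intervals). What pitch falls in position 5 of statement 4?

Grouping in 5s, the 5th note of each cell is D#4, F#4, A4.
One more up a 3rd gives C5.

C5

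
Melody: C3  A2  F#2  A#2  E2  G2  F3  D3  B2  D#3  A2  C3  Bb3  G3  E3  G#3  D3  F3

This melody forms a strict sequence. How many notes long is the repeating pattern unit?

There are 18 notes; a 6-note unit gives 3 cells:
C3 A2 F#2 A#2 E2 G2 | F3 D3 B2 D#3 A2 C3 | Bb3 G3 E3 G#3 D3 F3
That's a consistent up a 4th shift per cell, and no other grouping gives one.

6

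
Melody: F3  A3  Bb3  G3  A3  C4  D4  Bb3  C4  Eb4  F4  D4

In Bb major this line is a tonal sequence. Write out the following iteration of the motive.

The 4-note cells begin on F3, A3, C4 — each up a 3rd from the last.
From Eb4 the diatonic shape gives Eb4 G4 A4 F4.

Eb4 G4 A4 F4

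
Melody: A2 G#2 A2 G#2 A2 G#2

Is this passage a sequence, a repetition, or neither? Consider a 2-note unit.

Each 2-note cell is identical (A2 G#2), restated at the same pitch.

repetition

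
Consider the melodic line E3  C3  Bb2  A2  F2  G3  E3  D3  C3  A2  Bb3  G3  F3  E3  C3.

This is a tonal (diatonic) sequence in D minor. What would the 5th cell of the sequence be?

F4 D4 C4 Bb3 G3

With a 5-note motive the entries are E3, G3, Bb3, each up a 3rd from the previous.
Carrying on: D4 → F4.
From F4 the diatonic shape gives F4 D4 C4 Bb3 G3.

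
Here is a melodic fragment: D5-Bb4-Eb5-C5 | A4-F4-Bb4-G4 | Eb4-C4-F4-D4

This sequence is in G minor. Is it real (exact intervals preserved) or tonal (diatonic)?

tonal

Every note is diatonic to G minor.
Cell 1 has -4 semitones from note 1 to 2, but cell 3 has -3 — the interval quality changes while the contour stays the same, which is the hallmark of a tonal sequence.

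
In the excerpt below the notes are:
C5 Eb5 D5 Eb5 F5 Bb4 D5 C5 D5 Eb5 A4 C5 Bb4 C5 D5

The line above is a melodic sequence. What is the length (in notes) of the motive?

5

Try groups of 5 (3 cells in 15 notes):
C5 Eb5 D5 Eb5 F5 | Bb4 D5 C5 D5 Eb5 | A4 C5 Bb4 C5 D5
That's a consistent down a 2nd shift per cell, and no other grouping gives one.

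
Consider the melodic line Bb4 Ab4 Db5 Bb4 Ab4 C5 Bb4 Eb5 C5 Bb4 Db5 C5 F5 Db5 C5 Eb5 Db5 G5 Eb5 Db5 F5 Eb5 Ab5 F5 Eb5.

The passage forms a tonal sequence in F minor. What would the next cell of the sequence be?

G5 F5 Bb5 G5 F5

With a 5-note motive the entries are Bb4, C5, Db5, Eb5, F5, each up a 2nd from the previous.
So cell 6 is G5 F5 Bb5 G5 F5.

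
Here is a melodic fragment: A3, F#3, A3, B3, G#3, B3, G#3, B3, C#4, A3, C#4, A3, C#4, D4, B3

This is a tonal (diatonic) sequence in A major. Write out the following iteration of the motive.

Taking 5-note groups, the heads are A3, B3, C#4: the pattern moves up a 2nd.
So cell 4 is D4 B3 D4 E4 C#4.

D4 B3 D4 E4 C#4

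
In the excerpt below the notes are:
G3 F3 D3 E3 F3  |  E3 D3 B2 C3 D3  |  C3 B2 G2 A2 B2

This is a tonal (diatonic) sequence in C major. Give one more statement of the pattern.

The 5-note cells begin on G3, E3, C3 — each down a 3rd from the last.
So cell 4 is A2 G2 E2 F2 G2.

A2 G2 E2 F2 G2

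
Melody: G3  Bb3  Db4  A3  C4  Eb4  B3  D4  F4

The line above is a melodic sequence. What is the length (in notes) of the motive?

There are 9 notes; a 3-note unit gives 3 cells:
G3 Bb3 Db4 | A3 C4 Eb4 | B3 D4 F4
Each cell is the previous one up a 2nd — so the unit is 3 notes.

3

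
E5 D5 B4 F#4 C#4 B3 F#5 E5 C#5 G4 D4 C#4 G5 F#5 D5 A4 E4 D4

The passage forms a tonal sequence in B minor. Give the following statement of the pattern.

Taking 6-note groups, the heads are E5, F#5, G5: the pattern moves up a 2nd.
From A5 the diatonic shape gives A5 G5 E5 B4 F#4 E4.

A5 G5 E5 B4 F#4 E4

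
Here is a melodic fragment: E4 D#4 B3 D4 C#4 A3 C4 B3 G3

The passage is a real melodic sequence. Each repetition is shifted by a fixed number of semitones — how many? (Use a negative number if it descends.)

The 3-note cells begin on E4, D4, C4 — each down a 2nd from the last.
Counting half-steps from E4 to D4: -2.

-2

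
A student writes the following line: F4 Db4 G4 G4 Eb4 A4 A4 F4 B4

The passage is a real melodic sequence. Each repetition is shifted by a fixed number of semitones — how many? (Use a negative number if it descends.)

The 3-note cells begin on F4, G4, A4 — each up a 2nd from the last.
Counting half-steps from F4 to G4: 2.

2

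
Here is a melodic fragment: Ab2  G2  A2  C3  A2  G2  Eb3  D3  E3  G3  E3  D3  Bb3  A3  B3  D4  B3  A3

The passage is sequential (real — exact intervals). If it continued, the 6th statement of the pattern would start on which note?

Unit = 6 notes; the statements start on Ab2, Eb3, Bb3, moving up a 5th each time.
Continuing: F4 → C5 → G5. Statement 6 starts on G5.

G5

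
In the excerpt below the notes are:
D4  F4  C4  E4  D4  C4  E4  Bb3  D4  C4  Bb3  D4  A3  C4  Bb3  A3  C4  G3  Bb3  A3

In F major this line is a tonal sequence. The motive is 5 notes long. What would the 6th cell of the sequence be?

With a 5-note motive the entries are D4, C4, Bb3, A3, each down a 2nd from the previous.
Extending down a 2nd: G3 → F3.
Statement 6 starts on F3 and keeps the same diatonic contour: F3 A3 E3 G3 F3.

F3 A3 E3 G3 F3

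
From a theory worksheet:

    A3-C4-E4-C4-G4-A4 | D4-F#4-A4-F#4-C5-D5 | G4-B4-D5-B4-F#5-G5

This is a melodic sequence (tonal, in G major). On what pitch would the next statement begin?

Unit = 6 notes; the statements start on A3, D4, G4, moving up a 4th each time.
The next head, up a 4th from G4, is C5.

C5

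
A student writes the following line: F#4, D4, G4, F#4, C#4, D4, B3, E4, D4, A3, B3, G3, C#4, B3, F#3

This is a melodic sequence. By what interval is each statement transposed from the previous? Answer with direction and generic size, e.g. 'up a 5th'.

down a 3rd

With a 5-note motive the entries are F#4, D4, B3, each down a 3rd from the previous.
F#4 to D4 is down a 3rd.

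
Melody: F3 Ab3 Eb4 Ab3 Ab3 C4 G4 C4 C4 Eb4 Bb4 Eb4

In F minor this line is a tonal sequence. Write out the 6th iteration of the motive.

The 4-note cells begin on F3, Ab3, C4 — each up a 3rd from the last.
Extending up a 3rd: Eb4 → G4 → Bb4.
From Bb4 the diatonic shape gives Bb4 Db5 Ab5 Db5.

Bb4 Db5 Ab5 Db5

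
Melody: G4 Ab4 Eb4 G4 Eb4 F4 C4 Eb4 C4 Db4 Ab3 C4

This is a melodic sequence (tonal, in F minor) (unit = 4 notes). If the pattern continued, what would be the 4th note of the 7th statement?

The unit is 4 notes. Position-4 pitches of the 3 shown cells: G4, Eb4, C4.
Each moves down a 3rd. Continuing: Ab3 → F3 → Db3 → Bb2.

Bb2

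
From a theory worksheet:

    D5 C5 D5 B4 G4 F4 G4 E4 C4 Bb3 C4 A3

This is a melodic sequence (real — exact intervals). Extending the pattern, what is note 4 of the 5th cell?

G2

With 4-note cells, note 4 of each statement runs B4, E4, A3.
Extending down a 5th: D3 → G2.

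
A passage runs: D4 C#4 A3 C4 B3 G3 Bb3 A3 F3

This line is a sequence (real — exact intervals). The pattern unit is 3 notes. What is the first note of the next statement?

Taking 3-note groups, the heads are D4, C4, Bb3: the pattern moves down a 2nd.
One more step down a 2nd gives Ab3.

Ab3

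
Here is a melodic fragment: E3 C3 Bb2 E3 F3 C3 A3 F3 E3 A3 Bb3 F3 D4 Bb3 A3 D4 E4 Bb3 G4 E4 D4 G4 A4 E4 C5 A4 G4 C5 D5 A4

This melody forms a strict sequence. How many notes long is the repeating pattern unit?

6

Try groups of 6 (5 cells in 30 notes):
E3 C3 Bb2 E3 F3 C3 | A3 F3 E3 A3 Bb3 F3 | D4 Bb3 A3 D4 E4 Bb3 | G4 E4 D4 G4 A4 E4 | C5 A4 G4 C5 D5 A4
That's a consistent up a 4th shift per cell, and no other grouping gives one.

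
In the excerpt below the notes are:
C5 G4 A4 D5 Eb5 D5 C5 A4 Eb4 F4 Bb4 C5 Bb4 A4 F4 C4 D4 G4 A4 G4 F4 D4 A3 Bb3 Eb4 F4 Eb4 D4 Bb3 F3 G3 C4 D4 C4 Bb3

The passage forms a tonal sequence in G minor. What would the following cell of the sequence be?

The 7-note cells begin on C5, A4, F4, D4, Bb3 — each down a 3rd from the last.
From G3 the diatonic shape gives G3 D3 Eb3 A3 Bb3 A3 G3.

G3 D3 Eb3 A3 Bb3 A3 G3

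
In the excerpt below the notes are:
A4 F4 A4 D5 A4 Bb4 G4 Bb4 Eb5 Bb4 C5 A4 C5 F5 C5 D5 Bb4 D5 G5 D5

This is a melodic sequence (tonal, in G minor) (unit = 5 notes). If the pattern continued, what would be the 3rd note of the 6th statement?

F5

Grouping in 5s, the 3rd note of each cell is A4, Bb4, C5, D5.
Each moves up a 2nd. Continuing: Eb5 → F5.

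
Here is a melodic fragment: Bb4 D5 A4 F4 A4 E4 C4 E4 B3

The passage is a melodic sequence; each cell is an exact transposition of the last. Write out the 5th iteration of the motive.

The 3-note cells begin on Bb4, F4, C4 — each down a 4th from the last.
Carrying on: G3 → D3.
From D3 the exact shape gives D3 F#3 C#3.

D3 F#3 C#3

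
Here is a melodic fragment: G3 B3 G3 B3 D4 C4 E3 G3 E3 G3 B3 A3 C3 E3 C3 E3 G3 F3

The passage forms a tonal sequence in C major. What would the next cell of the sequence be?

A2 C3 A2 C3 E3 D3

The 6-note cells begin on G3, E3, C3 — each down a 3rd from the last.
So cell 4 is A2 C3 A2 C3 E3 D3.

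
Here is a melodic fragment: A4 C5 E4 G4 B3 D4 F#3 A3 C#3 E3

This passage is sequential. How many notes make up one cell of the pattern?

There are 10 notes; a 2-note unit gives 5 cells:
A4 C5 | E4 G4 | B3 D4 | F#3 A3 | C#3 E3
That's a consistent down a 4th shift per cell, and no other grouping gives one.

2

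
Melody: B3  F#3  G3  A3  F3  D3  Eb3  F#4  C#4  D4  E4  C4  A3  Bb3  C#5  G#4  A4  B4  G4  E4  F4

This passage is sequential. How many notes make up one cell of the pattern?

21 notes total. Splitting into 3 groups of 7:
B3 F#3 G3 A3 F3 D3 Eb3 | F#4 C#4 D4 E4 C4 A3 Bb3 | C#5 G#4 A4 B4 G4 E4 F4
Each cell is the previous one up a 5th — so the unit is 7 notes.

7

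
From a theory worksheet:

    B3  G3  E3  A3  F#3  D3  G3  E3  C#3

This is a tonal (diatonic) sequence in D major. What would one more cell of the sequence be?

F#3 D3 B2

With a 3-note motive the entries are B3, A3, G3, each down a 2nd from the previous.
Statement 4 starts on F#3 and keeps the same diatonic contour: F#3 D3 B2.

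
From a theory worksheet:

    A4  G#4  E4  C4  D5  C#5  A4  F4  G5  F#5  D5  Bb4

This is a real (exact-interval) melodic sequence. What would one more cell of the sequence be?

C6 B5 G5 Eb5

The 4-note cells begin on A4, D5, G5 — each up a 4th from the last.
Statement 4 starts on C6 and keeps the same exact contour: C6 B5 G5 Eb5.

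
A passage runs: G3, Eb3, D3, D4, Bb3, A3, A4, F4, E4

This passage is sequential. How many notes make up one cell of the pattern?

Try groups of 3 (3 cells in 9 notes):
G3 Eb3 D3 | D4 Bb3 A3 | A4 F4 E4
Every group is a transposition up a 5th of the one before; no shorter unit works.

3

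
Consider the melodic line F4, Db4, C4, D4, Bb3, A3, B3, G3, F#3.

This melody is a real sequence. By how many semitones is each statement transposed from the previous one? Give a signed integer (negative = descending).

The 3-note cells begin on F4, D4, B3 — each down a 3rd from the last.
F4→D4 is 62 − 65 = -3 semitones.

-3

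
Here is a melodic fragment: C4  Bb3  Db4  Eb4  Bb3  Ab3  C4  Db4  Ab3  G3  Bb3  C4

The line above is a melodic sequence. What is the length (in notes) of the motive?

4

There are 12 notes; a 4-note unit gives 3 cells:
C4 Bb3 Db4 Eb4 | Bb3 Ab3 C4 Db4 | Ab3 G3 Bb3 C4
That's a consistent down a 2nd shift per cell, and no other grouping gives one.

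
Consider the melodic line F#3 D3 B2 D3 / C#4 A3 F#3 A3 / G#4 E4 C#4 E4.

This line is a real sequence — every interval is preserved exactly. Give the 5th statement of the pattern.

A#5 F#5 D#5 F#5

With a 4-note motive the entries are F#3, C#4, G#4, each up a 5th from the previous.
Extending up a 5th: D#5 → A#5.
So cell 5 is A#5 F#5 D#5 F#5.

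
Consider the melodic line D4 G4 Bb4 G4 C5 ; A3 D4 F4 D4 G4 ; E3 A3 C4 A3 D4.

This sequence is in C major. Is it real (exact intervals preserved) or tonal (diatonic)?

Each cell has the same semitone pattern (5, 3, -3, 5) — intervals are preserved exactly.
And Bb4 lies outside C major, so the sequence is real rather than tonal.

real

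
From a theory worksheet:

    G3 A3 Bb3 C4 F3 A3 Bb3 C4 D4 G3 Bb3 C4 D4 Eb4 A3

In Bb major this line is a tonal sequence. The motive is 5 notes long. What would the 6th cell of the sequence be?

Eb4 F4 G4 A4 D4

Taking 5-note groups, the heads are G3, A3, Bb3: the pattern moves up a 2nd.
Extending up a 2nd: C4 → D4 → Eb4.
From Eb4 the diatonic shape gives Eb4 F4 G4 A4 D4.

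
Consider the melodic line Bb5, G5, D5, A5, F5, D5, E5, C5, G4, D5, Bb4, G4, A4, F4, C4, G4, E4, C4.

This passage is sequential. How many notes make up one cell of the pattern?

6

There are 18 notes; a 6-note unit gives 3 cells:
Bb5 G5 D5 A5 F5 D5 | E5 C5 G4 D5 Bb4 G4 | A4 F4 C4 G4 E4 C4
That's a consistent down a 5th shift per cell, and no other grouping gives one.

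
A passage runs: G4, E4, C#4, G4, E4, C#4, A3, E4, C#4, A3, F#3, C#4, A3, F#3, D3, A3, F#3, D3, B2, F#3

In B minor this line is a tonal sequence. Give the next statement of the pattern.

With a 4-note motive the entries are G4, E4, C#4, A3, F#3, each down a 3rd from the previous.
Statement 6 starts on D3 and keeps the same diatonic contour: D3 B2 G2 D3.

D3 B2 G2 D3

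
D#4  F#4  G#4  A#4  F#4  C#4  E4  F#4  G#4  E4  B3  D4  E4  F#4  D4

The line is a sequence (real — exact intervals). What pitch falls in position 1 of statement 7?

Grouping in 5s, the 1st note of each cell is D#4, C#4, B3.
Each moves down a 2nd. Continuing: A3 → G3 → F3 → Eb3.

Eb3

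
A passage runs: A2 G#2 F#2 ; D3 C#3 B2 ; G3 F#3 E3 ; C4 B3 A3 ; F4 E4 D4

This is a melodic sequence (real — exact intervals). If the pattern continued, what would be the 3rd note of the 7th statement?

C5

With 3-note cells, note 3 of each statement runs F#2, B2, E3, A3, D4.
Extending up a 4th: G4 → C5.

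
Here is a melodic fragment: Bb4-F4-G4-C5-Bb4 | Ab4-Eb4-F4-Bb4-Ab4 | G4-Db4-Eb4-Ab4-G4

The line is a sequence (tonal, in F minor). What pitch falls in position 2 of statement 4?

With 5-note cells, note 2 of each statement runs F4, Eb4, Db4.
From Db4, down a 2nd gives C4.

C4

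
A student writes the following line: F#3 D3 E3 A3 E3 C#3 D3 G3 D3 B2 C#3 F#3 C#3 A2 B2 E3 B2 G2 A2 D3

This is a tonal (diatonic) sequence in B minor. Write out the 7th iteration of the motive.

Taking 4-note groups, the heads are F#3, E3, D3, C#3, B2: the pattern moves down a 2nd.
Continuing the starts: A2 → G2.
From G2 the diatonic shape gives G2 E2 F#2 B2.

G2 E2 F#2 B2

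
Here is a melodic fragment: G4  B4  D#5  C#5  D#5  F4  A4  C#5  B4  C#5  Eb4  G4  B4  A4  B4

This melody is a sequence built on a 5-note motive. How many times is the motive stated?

3

15 notes in groups of 5 gives 15/5 = 3 statements.
Starts: G4, F4, Eb4 — each down a 2nd.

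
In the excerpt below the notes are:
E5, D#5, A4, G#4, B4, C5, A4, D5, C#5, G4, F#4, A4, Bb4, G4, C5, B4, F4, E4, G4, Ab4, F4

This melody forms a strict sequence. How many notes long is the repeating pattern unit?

7

There are 21 notes; a 7-note unit gives 3 cells:
E5 D#5 A4 G#4 B4 C5 A4 | D5 C#5 G4 F#4 A4 Bb4 G4 | C5 B4 F4 E4 G4 Ab4 F4
That's a consistent down a 2nd shift per cell, and no other grouping gives one.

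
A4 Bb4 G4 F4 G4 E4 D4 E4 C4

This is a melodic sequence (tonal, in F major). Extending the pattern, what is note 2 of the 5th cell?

A3

The unit is 3 notes. Position-2 pitches of the 3 shown cells: Bb4, G4, E4.
Extending down a 3rd: C4 → A3.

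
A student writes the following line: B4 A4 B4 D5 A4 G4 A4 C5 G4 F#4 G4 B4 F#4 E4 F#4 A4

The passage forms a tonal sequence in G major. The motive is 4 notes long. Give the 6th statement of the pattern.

D4 C4 D4 F#4

With a 4-note motive the entries are B4, A4, G4, F#4, each down a 2nd from the previous.
Continuing the starts: E4 → D4.
So cell 6 is D4 C4 D4 F#4.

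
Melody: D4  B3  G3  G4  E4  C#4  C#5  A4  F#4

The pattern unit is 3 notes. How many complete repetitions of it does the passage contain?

3

9 notes in groups of 3 gives 9/3 = 3 statements.
Starts: D4, G4, C#5 — each up a 4th.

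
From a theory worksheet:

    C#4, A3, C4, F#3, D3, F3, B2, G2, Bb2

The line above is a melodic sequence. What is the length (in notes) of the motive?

There are 9 notes; a 3-note unit gives 3 cells:
C#4 A3 C4 | F#3 D3 F3 | B2 G2 Bb2
That's a consistent down a 5th shift per cell, and no other grouping gives one.

3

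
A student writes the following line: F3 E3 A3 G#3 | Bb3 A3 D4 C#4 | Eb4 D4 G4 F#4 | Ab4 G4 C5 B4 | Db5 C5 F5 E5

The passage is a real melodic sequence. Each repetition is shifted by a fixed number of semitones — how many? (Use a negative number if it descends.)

5

The 4-note cells begin on F3, Bb3, Eb4, Ab4, Db5 — each up a 4th from the last.
Counting half-steps from F3 to Bb3: 5.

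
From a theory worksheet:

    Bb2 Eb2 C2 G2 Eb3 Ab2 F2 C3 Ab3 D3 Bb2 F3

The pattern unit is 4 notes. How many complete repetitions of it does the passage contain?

3

12 notes in groups of 4 gives 12/4 = 3 statements.
Starts: Bb2, Eb3, Ab3 — each up a 4th.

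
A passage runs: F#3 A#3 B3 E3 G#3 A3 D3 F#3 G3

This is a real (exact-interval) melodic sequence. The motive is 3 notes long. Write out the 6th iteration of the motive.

Taking 3-note groups, the heads are F#3, E3, D3: the pattern moves down a 2nd.
Carrying on: C3 → Bb2 → Ab2.
From Ab2 the exact shape gives Ab2 C3 Db3.

Ab2 C3 Db3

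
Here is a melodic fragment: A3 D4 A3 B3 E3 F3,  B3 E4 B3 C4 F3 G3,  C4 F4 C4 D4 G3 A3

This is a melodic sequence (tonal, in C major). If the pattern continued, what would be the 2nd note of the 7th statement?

C5

With 6-note cells, note 2 of each statement runs D4, E4, F4.
Carrying that up a 2nd forward: G4 → A4 → B4 → C5.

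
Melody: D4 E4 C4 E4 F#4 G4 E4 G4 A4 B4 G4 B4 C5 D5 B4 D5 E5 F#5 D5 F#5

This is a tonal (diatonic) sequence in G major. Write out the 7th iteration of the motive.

B5 C6 A5 C6

Unit = 4 notes; the statements start on D4, F#4, A4, C5, E5, moving up a 3rd each time.
Carrying on: G5 → B5.
Statement 7 starts on B5 and keeps the same diatonic contour: B5 C6 A5 C6.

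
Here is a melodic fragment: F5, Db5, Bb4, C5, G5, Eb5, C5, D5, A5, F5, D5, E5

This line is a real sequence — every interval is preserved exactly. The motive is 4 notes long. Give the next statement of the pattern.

Unit = 4 notes; the statements start on F5, G5, A5, moving up a 2nd each time.
Statement 4 starts on B5 and keeps the same exact contour: B5 G5 E5 F#5.

B5 G5 E5 F#5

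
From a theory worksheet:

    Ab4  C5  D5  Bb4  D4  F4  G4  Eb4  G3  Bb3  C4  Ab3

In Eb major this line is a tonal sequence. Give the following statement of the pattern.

Unit = 4 notes; the statements start on Ab4, D4, G3, moving down a 5th each time.
Statement 4 starts on C3 and keeps the same diatonic contour: C3 Eb3 F3 D3.

C3 Eb3 F3 D3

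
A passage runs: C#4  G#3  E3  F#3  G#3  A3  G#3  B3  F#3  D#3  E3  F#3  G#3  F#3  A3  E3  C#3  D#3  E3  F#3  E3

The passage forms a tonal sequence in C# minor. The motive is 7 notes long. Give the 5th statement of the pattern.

F#3 C#3 A2 B2 C#3 D#3 C#3

The 7-note cells begin on C#4, B3, A3 — each down a 2nd from the last.
Extending down a 2nd: G#3 → F#3.
From F#3 the diatonic shape gives F#3 C#3 A2 B2 C#3 D#3 C#3.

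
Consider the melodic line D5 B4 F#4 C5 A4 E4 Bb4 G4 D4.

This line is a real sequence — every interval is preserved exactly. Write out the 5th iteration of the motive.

Gb4 Eb4 Bb3

Taking 3-note groups, the heads are D5, C5, Bb4: the pattern moves down a 2nd.
Carrying on: Ab4 → Gb4.
So cell 5 is Gb4 Eb4 Bb3.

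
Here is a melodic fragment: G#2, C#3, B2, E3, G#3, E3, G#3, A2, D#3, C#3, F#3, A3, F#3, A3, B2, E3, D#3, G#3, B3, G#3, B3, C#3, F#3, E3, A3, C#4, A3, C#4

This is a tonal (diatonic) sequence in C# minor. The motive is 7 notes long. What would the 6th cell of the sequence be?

The 7-note cells begin on G#2, A2, B2, C#3 — each up a 2nd from the last.
Carrying on: D#3 → E3.
From E3 the diatonic shape gives E3 A3 G#3 C#4 E4 C#4 E4.

E3 A3 G#3 C#4 E4 C#4 E4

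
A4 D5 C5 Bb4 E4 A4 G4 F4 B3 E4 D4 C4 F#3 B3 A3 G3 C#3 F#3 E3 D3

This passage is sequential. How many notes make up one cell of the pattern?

20 notes total. Splitting into 5 groups of 4:
A4 D5 C5 Bb4 | E4 A4 G4 F4 | B3 E4 D4 C4 | F#3 B3 A3 G3 | C#3 F#3 E3 D3
Every group is a transposition down a 4th of the one before; no shorter unit works.

4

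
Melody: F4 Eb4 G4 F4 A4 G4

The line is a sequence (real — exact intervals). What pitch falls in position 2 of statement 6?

The unit is 2 notes. Position-2 pitches of the 3 shown cells: Eb4, F4, G4.
Each moves up a 2nd. Continuing: A4 → B4 → C#5.

C#5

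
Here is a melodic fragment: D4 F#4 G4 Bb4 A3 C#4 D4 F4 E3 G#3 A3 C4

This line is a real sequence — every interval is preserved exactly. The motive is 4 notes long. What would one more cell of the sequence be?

B2 D#3 E3 G3

With a 4-note motive the entries are D4, A3, E3, each down a 4th from the previous.
So cell 4 is B2 D#3 E3 G3.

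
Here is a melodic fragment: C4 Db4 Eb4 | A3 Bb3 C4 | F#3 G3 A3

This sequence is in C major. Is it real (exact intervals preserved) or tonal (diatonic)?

real

Each cell has the same semitone pattern (1, 2) — intervals are preserved exactly.
And Db4 lies outside C major, so the sequence is real rather than tonal.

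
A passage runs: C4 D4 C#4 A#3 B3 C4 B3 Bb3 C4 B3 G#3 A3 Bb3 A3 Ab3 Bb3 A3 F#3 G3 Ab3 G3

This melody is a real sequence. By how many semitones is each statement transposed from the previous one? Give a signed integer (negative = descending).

-2

The 7-note cells begin on C4, Bb3, Ab3 — each down a 2nd from the last.
C4 to Bb3 spans -2 semitones.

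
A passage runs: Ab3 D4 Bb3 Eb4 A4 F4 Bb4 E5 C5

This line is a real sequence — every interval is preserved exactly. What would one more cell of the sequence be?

Taking 3-note groups, the heads are Ab3, Eb4, Bb4: the pattern moves up a 5th.
Statement 4 starts on F5 and keeps the same exact contour: F5 B5 G5.

F5 B5 G5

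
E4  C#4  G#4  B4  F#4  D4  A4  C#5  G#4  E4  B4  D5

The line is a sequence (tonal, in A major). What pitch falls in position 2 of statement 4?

With 4-note cells, note 2 of each statement runs C#4, D4, E4.
From E4, up a 2nd gives F#4.

F#4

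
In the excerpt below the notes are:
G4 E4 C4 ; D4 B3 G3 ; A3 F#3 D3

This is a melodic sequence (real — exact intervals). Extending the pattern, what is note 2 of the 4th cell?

Grouping in 3s, the 2nd note of each cell is E4, B3, F#3.
One more down a 4th gives C#3.

C#3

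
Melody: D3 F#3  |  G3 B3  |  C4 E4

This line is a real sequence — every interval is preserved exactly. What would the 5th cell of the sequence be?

The 2-note cells begin on D3, G3, C4 — each up a 4th from the last.
Continuing the starts: F4 → Bb4.
Statement 5 starts on Bb4 and keeps the same exact contour: Bb4 D5.

Bb4 D5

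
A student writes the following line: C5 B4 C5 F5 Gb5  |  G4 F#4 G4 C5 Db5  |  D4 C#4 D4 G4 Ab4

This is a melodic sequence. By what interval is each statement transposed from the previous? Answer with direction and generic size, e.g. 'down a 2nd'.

Taking 5-note groups, the heads are C5, G4, D4: the pattern moves down a 4th.
From C5 to G4: down a 4th.

down a 4th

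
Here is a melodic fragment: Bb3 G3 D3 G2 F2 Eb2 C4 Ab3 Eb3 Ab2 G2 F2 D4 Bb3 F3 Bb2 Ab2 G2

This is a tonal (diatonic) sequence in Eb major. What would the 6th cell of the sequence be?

G4 Eb4 Bb3 Eb3 D3 C3

The 6-note cells begin on Bb3, C4, D4 — each up a 2nd from the last.
Extending up a 2nd: Eb4 → F4 → G4.
So cell 6 is G4 Eb4 Bb3 Eb3 D3 C3.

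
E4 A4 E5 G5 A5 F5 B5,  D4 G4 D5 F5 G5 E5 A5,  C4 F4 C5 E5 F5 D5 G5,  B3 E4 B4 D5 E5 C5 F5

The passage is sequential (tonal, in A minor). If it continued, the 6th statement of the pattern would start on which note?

G3

Unit = 7 notes; the statements start on E4, D4, C4, B3, moving down a 2nd each time.
Continuing: A3 → G3. Statement 6 starts on G3.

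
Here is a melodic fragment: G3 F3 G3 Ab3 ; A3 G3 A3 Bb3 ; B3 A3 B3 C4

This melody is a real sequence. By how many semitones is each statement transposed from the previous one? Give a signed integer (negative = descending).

2

Unit = 4 notes; the statements start on G3, A3, B3, moving up a 2nd each time.
Counting half-steps from G3 to A3: 2.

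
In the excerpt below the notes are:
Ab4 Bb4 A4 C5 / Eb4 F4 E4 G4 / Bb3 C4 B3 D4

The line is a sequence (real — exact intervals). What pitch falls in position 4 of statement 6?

Grouping in 4s, the 4th note of each cell is C5, G4, D4.
Each moves down a 4th. Continuing: A3 → E3 → B2.

B2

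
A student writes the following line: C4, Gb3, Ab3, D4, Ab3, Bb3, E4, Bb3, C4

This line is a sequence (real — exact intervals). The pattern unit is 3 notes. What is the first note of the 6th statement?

A#4

The 3-note cells begin on C4, D4, E4 — each up a 2nd from the last.
Extending the heads up a 2nd: F#4 → G#4 → A#4.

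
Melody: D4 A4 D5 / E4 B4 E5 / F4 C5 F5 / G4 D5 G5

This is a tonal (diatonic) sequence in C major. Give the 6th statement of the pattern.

Unit = 3 notes; the statements start on D4, E4, F4, G4, moving up a 2nd each time.
Continuing the starts: A4 → B4.
So cell 6 is B4 F5 B5.

B4 F5 B5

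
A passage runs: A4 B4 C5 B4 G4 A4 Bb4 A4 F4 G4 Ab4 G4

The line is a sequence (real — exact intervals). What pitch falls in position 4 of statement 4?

F4

Grouping in 4s, the 4th note of each cell is B4, A4, G4.
From G4, down a 2nd gives F4.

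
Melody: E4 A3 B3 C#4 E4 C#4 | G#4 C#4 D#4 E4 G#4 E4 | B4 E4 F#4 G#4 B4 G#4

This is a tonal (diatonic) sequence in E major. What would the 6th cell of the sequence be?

A5 D#5 E5 F#5 A5 F#5

The 6-note cells begin on E4, G#4, B4 — each up a 3rd from the last.
Extending up a 3rd: D#5 → F#5 → A5.
From A5 the diatonic shape gives A5 D#5 E5 F#5 A5 F#5.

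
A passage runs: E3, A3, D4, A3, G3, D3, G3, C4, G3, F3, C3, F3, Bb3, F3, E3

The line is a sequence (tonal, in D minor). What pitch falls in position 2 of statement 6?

The unit is 5 notes. Position-2 pitches of the 3 shown cells: A3, G3, F3.
Each moves down a 2nd. Continuing: E3 → D3 → C3.

C3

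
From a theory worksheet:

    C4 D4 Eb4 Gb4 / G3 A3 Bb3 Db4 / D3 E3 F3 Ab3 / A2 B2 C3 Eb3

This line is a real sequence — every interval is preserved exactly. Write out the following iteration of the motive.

With a 4-note motive the entries are C4, G3, D3, A2, each down a 4th from the previous.
From E2 the exact shape gives E2 F#2 G2 Bb2.

E2 F#2 G2 Bb2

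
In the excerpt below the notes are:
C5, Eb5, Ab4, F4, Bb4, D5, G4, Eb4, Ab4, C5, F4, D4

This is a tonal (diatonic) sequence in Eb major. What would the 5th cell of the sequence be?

With a 4-note motive the entries are C5, Bb4, Ab4, each down a 2nd from the previous.
Carrying on: G4 → F4.
So cell 5 is F4 Ab4 D4 Bb3.

F4 Ab4 D4 Bb3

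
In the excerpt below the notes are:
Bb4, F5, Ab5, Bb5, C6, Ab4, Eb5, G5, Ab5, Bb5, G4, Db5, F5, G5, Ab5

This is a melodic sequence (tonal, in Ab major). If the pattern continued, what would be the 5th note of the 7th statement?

Db5

Grouping in 5s, the 5th note of each cell is C6, Bb5, Ab5.
Carrying that down a 2nd forward: G5 → F5 → Eb5 → Db5.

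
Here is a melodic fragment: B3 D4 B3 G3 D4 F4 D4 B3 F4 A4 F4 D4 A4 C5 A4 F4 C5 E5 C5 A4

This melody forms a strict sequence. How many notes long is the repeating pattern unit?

There are 20 notes; a 4-note unit gives 5 cells:
B3 D4 B3 G3 | D4 F4 D4 B3 | F4 A4 F4 D4 | A4 C5 A4 F4 | C5 E5 C5 A4
Every group is a transposition up a 3rd of the one before; no shorter unit works.

4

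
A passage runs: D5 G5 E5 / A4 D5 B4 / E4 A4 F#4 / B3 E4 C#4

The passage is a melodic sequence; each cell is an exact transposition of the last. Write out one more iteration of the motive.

F#3 B3 G#3

With a 3-note motive the entries are D5, A4, E4, B3, each down a 4th from the previous.
So cell 5 is F#3 B3 G#3.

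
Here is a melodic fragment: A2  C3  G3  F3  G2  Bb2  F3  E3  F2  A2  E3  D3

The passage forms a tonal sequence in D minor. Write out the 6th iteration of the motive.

With a 4-note motive the entries are A2, G2, F2, each down a 2nd from the previous.
Extending down a 2nd: E2 → D2 → C2.
So cell 6 is C2 E2 Bb2 A2.

C2 E2 Bb2 A2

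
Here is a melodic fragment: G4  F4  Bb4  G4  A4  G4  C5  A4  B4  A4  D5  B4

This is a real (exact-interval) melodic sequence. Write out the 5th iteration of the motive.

Unit = 4 notes; the statements start on G4, A4, B4, moving up a 2nd each time.
Continuing the starts: C#5 → D#5.
So cell 5 is D#5 C#5 F#5 D#5.

D#5 C#5 F#5 D#5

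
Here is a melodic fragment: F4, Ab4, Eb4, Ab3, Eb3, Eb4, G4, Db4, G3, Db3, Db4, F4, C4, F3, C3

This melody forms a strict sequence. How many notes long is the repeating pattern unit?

Try groups of 5 (3 cells in 15 notes):
F4 Ab4 Eb4 Ab3 Eb3 | Eb4 G4 Db4 G3 Db3 | Db4 F4 C4 F3 C3
Every group is a transposition down a 2nd of the one before; no shorter unit works.

5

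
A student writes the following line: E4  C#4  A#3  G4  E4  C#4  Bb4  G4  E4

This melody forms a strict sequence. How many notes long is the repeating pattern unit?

3

9 notes total. Splitting into 3 groups of 3:
E4 C#4 A#3 | G4 E4 C#4 | Bb4 G4 E4
Every group is a transposition up a 3rd of the one before; no shorter unit works.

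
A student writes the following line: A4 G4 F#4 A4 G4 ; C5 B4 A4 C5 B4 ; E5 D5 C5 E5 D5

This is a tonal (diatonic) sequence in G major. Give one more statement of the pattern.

G5 F#5 E5 G5 F#5

Taking 5-note groups, the heads are A4, C5, E5: the pattern moves up a 3rd.
So cell 4 is G5 F#5 E5 G5 F#5.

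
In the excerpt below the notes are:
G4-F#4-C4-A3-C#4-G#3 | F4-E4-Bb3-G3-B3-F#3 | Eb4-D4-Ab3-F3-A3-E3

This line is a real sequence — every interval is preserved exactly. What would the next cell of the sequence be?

The 6-note cells begin on G4, F4, Eb4 — each down a 2nd from the last.
Statement 4 starts on Db4 and keeps the same exact contour: Db4 C4 Gb3 Eb3 G3 D3.

Db4 C4 Gb3 Eb3 G3 D3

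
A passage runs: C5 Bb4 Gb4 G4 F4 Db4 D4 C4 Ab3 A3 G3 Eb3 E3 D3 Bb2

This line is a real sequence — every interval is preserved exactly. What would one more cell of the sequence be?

Unit = 3 notes; the statements start on C5, G4, D4, A3, E3, moving down a 4th each time.
So cell 6 is B2 A2 F2.

B2 A2 F2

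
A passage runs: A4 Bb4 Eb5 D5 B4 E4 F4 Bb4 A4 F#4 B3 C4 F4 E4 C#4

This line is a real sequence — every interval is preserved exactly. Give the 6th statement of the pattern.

Unit = 5 notes; the statements start on A4, E4, B3, moving down a 4th each time.
Continuing the starts: F#3 → C#3 → G#2.
So cell 6 is G#2 A2 D3 C#3 A#2.

G#2 A2 D3 C#3 A#2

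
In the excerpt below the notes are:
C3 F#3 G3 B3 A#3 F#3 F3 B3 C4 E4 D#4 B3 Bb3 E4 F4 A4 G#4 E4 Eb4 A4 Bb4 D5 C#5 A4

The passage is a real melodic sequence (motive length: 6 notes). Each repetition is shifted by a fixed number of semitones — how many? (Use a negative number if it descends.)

Taking 6-note groups, the heads are C3, F3, Bb3, Eb4: the pattern moves up a 4th.
C3 to F3 spans +5 semitones.

5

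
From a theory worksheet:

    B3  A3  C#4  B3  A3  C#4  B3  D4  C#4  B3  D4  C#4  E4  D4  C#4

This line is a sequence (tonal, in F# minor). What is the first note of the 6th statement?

Unit = 5 notes; the statements start on B3, C#4, D4, moving up a 2nd each time.
Continuing: E4 → F#4 → G#4. Statement 6 starts on G#4.

G#4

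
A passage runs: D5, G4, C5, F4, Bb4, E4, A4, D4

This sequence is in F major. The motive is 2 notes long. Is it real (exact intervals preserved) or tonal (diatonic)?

tonal

Every note is diatonic to F major.
Cell 1 has -7 semitones from note 1 to 2, but cell 3 has -6 — the interval quality changes while the contour stays the same, which is the hallmark of a tonal sequence.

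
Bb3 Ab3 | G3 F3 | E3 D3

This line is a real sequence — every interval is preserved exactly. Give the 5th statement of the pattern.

A#2 G#2

The 2-note cells begin on Bb3, G3, E3 — each down a 3rd from the last.
Continuing the starts: C#3 → A#2.
So cell 5 is A#2 G#2.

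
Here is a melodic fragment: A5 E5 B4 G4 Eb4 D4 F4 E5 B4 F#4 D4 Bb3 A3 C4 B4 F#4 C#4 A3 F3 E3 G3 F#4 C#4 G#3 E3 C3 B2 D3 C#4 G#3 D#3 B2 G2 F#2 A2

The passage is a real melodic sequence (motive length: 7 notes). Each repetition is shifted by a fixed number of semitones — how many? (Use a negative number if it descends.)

-5

With a 7-note motive the entries are A5, E5, B4, F#4, C#4, each down a 4th from the previous.
Counting half-steps from A5 to E5: -5.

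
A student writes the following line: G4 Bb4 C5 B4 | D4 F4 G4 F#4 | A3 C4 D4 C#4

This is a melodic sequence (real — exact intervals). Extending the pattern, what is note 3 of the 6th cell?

With 4-note cells, note 3 of each statement runs C5, G4, D4.
Each moves down a 4th. Continuing: A3 → E3 → B2.

B2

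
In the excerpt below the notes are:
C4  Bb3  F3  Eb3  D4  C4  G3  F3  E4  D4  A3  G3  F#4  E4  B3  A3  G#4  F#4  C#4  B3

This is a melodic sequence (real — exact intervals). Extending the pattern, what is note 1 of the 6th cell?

The unit is 4 notes. Position-1 pitches of the 5 shown cells: C4, D4, E4, F#4, G#4.
One more up a 2nd gives A#4.

A#4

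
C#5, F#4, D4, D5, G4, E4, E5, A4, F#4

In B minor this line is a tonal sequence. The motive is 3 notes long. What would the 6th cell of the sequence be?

A5 D5 B4

Unit = 3 notes; the statements start on C#5, D5, E5, moving up a 2nd each time.
Continuing the starts: F#5 → G5 → A5.
Statement 6 starts on A5 and keeps the same diatonic contour: A5 D5 B4.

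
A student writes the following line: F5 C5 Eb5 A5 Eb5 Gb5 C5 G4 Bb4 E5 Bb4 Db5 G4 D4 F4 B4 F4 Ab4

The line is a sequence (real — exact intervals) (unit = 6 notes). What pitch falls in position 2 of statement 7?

With 6-note cells, note 2 of each statement runs C5, G4, D4.
Each moves down a 4th. Continuing: A3 → E3 → B2 → F#2.

F#2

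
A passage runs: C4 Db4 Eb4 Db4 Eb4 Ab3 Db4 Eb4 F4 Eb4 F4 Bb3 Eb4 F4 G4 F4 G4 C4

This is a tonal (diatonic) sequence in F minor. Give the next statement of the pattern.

F4 G4 Ab4 G4 Ab4 Db4

With a 6-note motive the entries are C4, Db4, Eb4, each up a 2nd from the previous.
Statement 4 starts on F4 and keeps the same diatonic contour: F4 G4 Ab4 G4 Ab4 Db4.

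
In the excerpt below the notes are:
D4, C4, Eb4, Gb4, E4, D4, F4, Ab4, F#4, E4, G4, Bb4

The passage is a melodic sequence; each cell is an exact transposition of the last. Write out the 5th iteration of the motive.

Taking 4-note groups, the heads are D4, E4, F#4: the pattern moves up a 2nd.
Carrying on: G#4 → A#4.
Statement 5 starts on A#4 and keeps the same exact contour: A#4 G#4 B4 D5.

A#4 G#4 B4 D5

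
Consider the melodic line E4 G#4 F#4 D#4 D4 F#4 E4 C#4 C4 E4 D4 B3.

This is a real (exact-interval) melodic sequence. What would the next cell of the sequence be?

With a 4-note motive the entries are E4, D4, C4, each down a 2nd from the previous.
So cell 4 is Bb3 D4 C4 A3.

Bb3 D4 C4 A3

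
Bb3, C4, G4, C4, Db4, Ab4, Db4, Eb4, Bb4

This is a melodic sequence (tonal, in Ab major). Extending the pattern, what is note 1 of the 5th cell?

Grouping in 3s, the 1st note of each cell is Bb3, C4, Db4.
Extending up a 2nd: Eb4 → F4.

F4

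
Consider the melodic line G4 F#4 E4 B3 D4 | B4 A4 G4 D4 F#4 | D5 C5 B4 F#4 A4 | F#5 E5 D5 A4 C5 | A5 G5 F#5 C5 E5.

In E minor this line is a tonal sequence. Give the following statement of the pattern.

C6 B5 A5 E5 G5

With a 5-note motive the entries are G4, B4, D5, F#5, A5, each up a 3rd from the previous.
So cell 6 is C6 B5 A5 E5 G5.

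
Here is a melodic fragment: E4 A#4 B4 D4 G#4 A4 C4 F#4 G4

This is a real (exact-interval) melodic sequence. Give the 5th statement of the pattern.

Taking 3-note groups, the heads are E4, D4, C4: the pattern moves down a 2nd.
Carrying on: Bb3 → Ab3.
So cell 5 is Ab3 D4 Eb4.

Ab3 D4 Eb4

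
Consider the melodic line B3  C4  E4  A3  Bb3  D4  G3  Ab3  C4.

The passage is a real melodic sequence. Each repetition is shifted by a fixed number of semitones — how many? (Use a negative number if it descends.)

-2

The 3-note cells begin on B3, A3, G3 — each down a 2nd from the last.
B3→A3 is 57 − 59 = -2 semitones.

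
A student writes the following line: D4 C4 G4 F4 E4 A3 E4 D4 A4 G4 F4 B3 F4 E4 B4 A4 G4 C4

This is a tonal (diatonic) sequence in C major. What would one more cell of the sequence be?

G4 F4 C5 B4 A4 D4

Taking 6-note groups, the heads are D4, E4, F4: the pattern moves up a 2nd.
From G4 the diatonic shape gives G4 F4 C5 B4 A4 D4.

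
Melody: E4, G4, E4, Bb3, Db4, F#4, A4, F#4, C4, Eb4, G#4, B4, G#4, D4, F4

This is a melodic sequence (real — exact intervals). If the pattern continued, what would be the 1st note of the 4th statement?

A#4

The unit is 5 notes. Position-1 pitches of the 3 shown cells: E4, F#4, G#4.
Each moves up a 2nd; the next is A#4.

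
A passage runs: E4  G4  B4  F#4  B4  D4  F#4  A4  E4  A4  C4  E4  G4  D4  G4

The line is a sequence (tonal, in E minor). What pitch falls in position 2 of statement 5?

With 5-note cells, note 2 of each statement runs G4, F#4, E4.
Carrying that down a 2nd forward: D4 → C4.

C4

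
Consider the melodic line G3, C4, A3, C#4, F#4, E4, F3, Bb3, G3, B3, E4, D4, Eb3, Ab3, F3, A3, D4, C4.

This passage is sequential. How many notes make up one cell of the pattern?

There are 18 notes; a 6-note unit gives 3 cells:
G3 C4 A3 C#4 F#4 E4 | F3 Bb3 G3 B3 E4 D4 | Eb3 Ab3 F3 A3 D4 C4
Every group is a transposition down a 2nd of the one before; no shorter unit works.

6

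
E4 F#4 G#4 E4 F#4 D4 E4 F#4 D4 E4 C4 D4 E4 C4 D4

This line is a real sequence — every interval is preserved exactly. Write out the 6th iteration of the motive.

Gb3 Ab3 Bb3 Gb3 Ab3

With a 5-note motive the entries are E4, D4, C4, each down a 2nd from the previous.
Extending down a 2nd: Bb3 → Ab3 → Gb3.
From Gb3 the exact shape gives Gb3 Ab3 Bb3 Gb3 Ab3.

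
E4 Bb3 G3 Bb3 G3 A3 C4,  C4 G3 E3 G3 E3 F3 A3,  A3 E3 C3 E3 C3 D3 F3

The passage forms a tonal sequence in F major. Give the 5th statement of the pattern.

With a 7-note motive the entries are E4, C4, A3, each down a 3rd from the previous.
Extending down a 3rd: F3 → D3.
Statement 5 starts on D3 and keeps the same diatonic contour: D3 A2 F2 A2 F2 G2 Bb2.

D3 A2 F2 A2 F2 G2 Bb2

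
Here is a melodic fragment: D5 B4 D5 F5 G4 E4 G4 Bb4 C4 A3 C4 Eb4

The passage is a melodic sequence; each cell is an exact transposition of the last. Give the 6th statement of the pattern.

Eb2 C2 Eb2 Gb2

With a 4-note motive the entries are D5, G4, C4, each down a 5th from the previous.
Carrying on: F3 → Bb2 → Eb2.
So cell 6 is Eb2 C2 Eb2 Gb2.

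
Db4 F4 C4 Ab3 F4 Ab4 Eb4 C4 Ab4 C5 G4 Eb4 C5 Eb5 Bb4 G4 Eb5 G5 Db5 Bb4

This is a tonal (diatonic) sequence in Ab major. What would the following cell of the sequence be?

Taking 4-note groups, the heads are Db4, F4, Ab4, C5, Eb5: the pattern moves up a 3rd.
From G5 the diatonic shape gives G5 Bb5 F5 Db5.

G5 Bb5 F5 Db5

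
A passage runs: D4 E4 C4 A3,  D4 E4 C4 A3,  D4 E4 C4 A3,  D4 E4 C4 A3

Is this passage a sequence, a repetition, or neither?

repetition

Each 4-note cell is identical (D4 E4 C4 A3), restated at the same pitch.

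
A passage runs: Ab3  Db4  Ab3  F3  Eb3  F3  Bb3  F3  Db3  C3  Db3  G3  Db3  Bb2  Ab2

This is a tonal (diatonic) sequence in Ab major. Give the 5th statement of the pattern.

Unit = 5 notes; the statements start on Ab3, F3, Db3, moving down a 3rd each time.
Carrying on: Bb2 → G2.
So cell 5 is G2 C3 G2 Eb2 Db2.

G2 C3 G2 Eb2 Db2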